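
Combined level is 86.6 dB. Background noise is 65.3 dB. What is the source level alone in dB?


Given values:
  L_total = 86.6 dB, L_bg = 65.3 dB
Formula: L_source = 10 * log10(10^(L_total/10) - 10^(L_bg/10))
Convert to linear:
  10^(86.6/10) = 457088189.6149
  10^(65.3/10) = 3388441.5614
Difference: 457088189.6149 - 3388441.5614 = 453699748.0535
L_source = 10 * log10(453699748.0535) = 86.57

86.57 dB


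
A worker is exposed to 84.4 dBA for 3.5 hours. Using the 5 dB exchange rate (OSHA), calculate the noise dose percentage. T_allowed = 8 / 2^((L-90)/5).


Given values:
  L = 84.4 dBA, T = 3.5 hours
Formula: T_allowed = 8 / 2^((L - 90) / 5)
Compute exponent: (84.4 - 90) / 5 = -1.12
Compute 2^(-1.12) = 0.460094
T_allowed = 8 / 0.460094 = 17.387751 hours
Dose = (T / T_allowed) * 100
Dose = (3.5 / 17.387751) * 100 = 20.13

20.13 %


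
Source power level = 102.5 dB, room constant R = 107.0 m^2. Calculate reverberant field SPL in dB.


Given values:
  Lw = 102.5 dB, R = 107.0 m^2
Formula: SPL = Lw + 10 * log10(4 / R)
Compute 4 / R = 4 / 107.0 = 0.037383
Compute 10 * log10(0.037383) = -14.2733
SPL = 102.5 + (-14.2733) = 88.23

88.23 dB


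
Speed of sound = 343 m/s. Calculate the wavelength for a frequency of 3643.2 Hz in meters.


Given values:
  c = 343 m/s, f = 3643.2 Hz
Formula: lambda = c / f
lambda = 343 / 3643.2
lambda = 0.0941

0.0941 m


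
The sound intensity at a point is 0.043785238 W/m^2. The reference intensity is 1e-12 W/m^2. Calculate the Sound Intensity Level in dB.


Given values:
  I = 0.043785238 W/m^2
  I_ref = 1e-12 W/m^2
Formula: SIL = 10 * log10(I / I_ref)
Compute ratio: I / I_ref = 43785238000
Compute log10: log10(43785238000) = 10.641328
Multiply: SIL = 10 * 10.641328 = 106.41

106.41 dB


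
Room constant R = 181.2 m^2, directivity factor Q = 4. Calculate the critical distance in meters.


Given values:
  R = 181.2 m^2, Q = 4
Formula: d_c = 0.141 * sqrt(Q * R)
Compute Q * R = 4 * 181.2 = 724.8
Compute sqrt(724.8) = 26.9221
d_c = 0.141 * 26.9221 = 3.796

3.796 m


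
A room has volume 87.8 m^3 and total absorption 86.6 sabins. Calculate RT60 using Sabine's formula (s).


Given values:
  V = 87.8 m^3
  A = 86.6 sabins
Formula: RT60 = 0.161 * V / A
Numerator: 0.161 * 87.8 = 14.1358
RT60 = 14.1358 / 86.6 = 0.163

0.163 s


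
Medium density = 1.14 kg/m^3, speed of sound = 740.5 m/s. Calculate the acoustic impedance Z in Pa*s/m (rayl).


Given values:
  rho = 1.14 kg/m^3
  c = 740.5 m/s
Formula: Z = rho * c
Z = 1.14 * 740.5
Z = 844.17

844.17 rayl


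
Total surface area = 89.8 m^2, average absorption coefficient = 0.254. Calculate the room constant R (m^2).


Given values:
  S = 89.8 m^2, alpha = 0.254
Formula: R = S * alpha / (1 - alpha)
Numerator: 89.8 * 0.254 = 22.8092
Denominator: 1 - 0.254 = 0.746
R = 22.8092 / 0.746 = 30.58

30.58 m^2


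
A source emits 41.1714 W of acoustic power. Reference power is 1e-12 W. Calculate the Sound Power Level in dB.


Given values:
  W = 41.1714 W
  W_ref = 1e-12 W
Formula: SWL = 10 * log10(W / W_ref)
Compute ratio: W / W_ref = 41171400000000
Compute log10: log10(41171400000000) = 13.614596
Multiply: SWL = 10 * 13.614596 = 136.15

136.15 dB


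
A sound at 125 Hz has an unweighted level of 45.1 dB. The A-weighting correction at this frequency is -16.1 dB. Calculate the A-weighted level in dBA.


Given values:
  SPL = 45.1 dB
  A-weighting at 125 Hz = -16.1 dB
Formula: L_A = SPL + A_weight
L_A = 45.1 + (-16.1)
L_A = 29.0

29.0 dBA


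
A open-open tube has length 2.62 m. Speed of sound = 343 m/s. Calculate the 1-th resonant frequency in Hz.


Given values:
  Tube type: open-open, L = 2.62 m, c = 343 m/s, n = 1
Formula: f_n = n * c / (2 * L)
Compute 2 * L = 2 * 2.62 = 5.24
f = 1 * 343 / 5.24
f = 65.46

65.46 Hz


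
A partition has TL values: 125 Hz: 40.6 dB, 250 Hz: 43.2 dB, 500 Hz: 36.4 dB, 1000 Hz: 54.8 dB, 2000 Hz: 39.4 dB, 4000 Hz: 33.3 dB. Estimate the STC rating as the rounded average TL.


Given TL values at each frequency:
  125 Hz: 40.6 dB
  250 Hz: 43.2 dB
  500 Hz: 36.4 dB
  1000 Hz: 54.8 dB
  2000 Hz: 39.4 dB
  4000 Hz: 33.3 dB
Formula: STC ~ round(average of TL values)
Sum = 40.6 + 43.2 + 36.4 + 54.8 + 39.4 + 33.3 = 247.7
Average = 247.7 / 6 = 41.28
Rounded: 41

41


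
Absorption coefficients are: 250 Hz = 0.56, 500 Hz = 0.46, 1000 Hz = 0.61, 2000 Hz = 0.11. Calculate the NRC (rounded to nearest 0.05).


Given values:
  a_250 = 0.56, a_500 = 0.46
  a_1000 = 0.61, a_2000 = 0.11
Formula: NRC = (a250 + a500 + a1000 + a2000) / 4
Sum = 0.56 + 0.46 + 0.61 + 0.11 = 1.74
NRC = 1.74 / 4 = 0.435
Rounded to nearest 0.05: 0.45

0.45


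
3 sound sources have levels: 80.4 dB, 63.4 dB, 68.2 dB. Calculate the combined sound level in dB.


Formula: L_total = 10 * log10( sum(10^(Li/10)) )
  Source 1: 10^(80.4/10) = 109647819.6143
  Source 2: 10^(63.4/10) = 2187761.6239
  Source 3: 10^(68.2/10) = 6606934.4801
Sum of linear values = 118442515.7183
L_total = 10 * log10(118442515.7183) = 80.74

80.74 dB


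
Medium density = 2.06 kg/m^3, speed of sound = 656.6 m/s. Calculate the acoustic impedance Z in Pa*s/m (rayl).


Given values:
  rho = 2.06 kg/m^3
  c = 656.6 m/s
Formula: Z = rho * c
Z = 2.06 * 656.6
Z = 1352.6

1352.6 rayl


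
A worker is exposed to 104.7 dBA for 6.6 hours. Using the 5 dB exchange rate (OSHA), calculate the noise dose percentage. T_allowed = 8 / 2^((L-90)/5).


Given values:
  L = 104.7 dBA, T = 6.6 hours
Formula: T_allowed = 8 / 2^((L - 90) / 5)
Compute exponent: (104.7 - 90) / 5 = 2.94
Compute 2^(2.94) = 7.674113
T_allowed = 8 / 7.674113 = 1.042466 hours
Dose = (T / T_allowed) * 100
Dose = (6.6 / 1.042466) * 100 = 633.11

633.11 %


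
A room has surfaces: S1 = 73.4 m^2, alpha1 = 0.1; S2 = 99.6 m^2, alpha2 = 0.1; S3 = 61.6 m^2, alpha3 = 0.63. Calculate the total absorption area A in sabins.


Given surfaces:
  Surface 1: 73.4 * 0.1 = 7.34
  Surface 2: 99.6 * 0.1 = 9.96
  Surface 3: 61.6 * 0.63 = 38.808
Formula: A = sum(Si * alpha_i)
A = 7.34 + 9.96 + 38.808
A = 56.11

56.11 sabins


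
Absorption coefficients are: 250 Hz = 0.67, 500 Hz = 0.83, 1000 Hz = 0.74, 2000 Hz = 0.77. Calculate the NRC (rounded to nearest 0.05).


Given values:
  a_250 = 0.67, a_500 = 0.83
  a_1000 = 0.74, a_2000 = 0.77
Formula: NRC = (a250 + a500 + a1000 + a2000) / 4
Sum = 0.67 + 0.83 + 0.74 + 0.77 = 3.01
NRC = 3.01 / 4 = 0.7525
Rounded to nearest 0.05: 0.75

0.75


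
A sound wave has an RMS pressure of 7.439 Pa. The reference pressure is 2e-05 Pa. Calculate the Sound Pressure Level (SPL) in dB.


Given values:
  p = 7.439 Pa
  p_ref = 2e-05 Pa
Formula: SPL = 20 * log10(p / p_ref)
Compute ratio: p / p_ref = 7.439 / 2e-05 = 371950
Compute log10: log10(371950) = 5.570485
Multiply: SPL = 20 * 5.570485 = 111.41

111.41 dB


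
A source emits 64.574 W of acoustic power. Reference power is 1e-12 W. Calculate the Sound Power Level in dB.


Given values:
  W = 64.574 W
  W_ref = 1e-12 W
Formula: SWL = 10 * log10(W / W_ref)
Compute ratio: W / W_ref = 64574000000000
Compute log10: log10(64574000000000) = 13.810058
Multiply: SWL = 10 * 13.810058 = 138.1

138.1 dB


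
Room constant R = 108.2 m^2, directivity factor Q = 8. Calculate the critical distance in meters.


Given values:
  R = 108.2 m^2, Q = 8
Formula: d_c = 0.141 * sqrt(Q * R)
Compute Q * R = 8 * 108.2 = 865.6
Compute sqrt(865.6) = 29.4211
d_c = 0.141 * 29.4211 = 4.148

4.148 m


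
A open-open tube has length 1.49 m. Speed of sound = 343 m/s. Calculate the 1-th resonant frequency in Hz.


Given values:
  Tube type: open-open, L = 1.49 m, c = 343 m/s, n = 1
Formula: f_n = n * c / (2 * L)
Compute 2 * L = 2 * 1.49 = 2.98
f = 1 * 343 / 2.98
f = 115.1

115.1 Hz


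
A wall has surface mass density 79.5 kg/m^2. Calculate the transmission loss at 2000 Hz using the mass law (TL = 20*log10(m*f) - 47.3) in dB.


Given values:
  m = 79.5 kg/m^2, f = 2000 Hz
Formula: TL = 20 * log10(m * f) - 47.3
Compute m * f = 79.5 * 2000 = 159000.0
Compute log10(159000.0) = 5.201397
Compute 20 * 5.201397 = 104.0279
TL = 104.0279 - 47.3 = 56.73

56.73 dB


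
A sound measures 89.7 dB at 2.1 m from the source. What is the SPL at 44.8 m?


Given values:
  SPL1 = 89.7 dB, r1 = 2.1 m, r2 = 44.8 m
Formula: SPL2 = SPL1 - 20 * log10(r2 / r1)
Compute ratio: r2 / r1 = 44.8 / 2.1 = 21.3333
Compute log10: log10(21.3333) = 1.329058
Compute drop: 20 * 1.329058 = 26.5812
SPL2 = 89.7 - 26.5812 = 63.12

63.12 dB


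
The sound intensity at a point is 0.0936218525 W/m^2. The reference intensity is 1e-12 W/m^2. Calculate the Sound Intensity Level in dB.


Given values:
  I = 0.0936218525 W/m^2
  I_ref = 1e-12 W/m^2
Formula: SIL = 10 * log10(I / I_ref)
Compute ratio: I / I_ref = 93621852500
Compute log10: log10(93621852500) = 10.971377
Multiply: SIL = 10 * 10.971377 = 109.71

109.71 dB


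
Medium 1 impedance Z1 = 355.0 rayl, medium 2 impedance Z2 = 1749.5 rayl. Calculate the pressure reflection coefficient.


Given values:
  Z1 = 355.0 rayl, Z2 = 1749.5 rayl
Formula: R = (Z2 - Z1) / (Z2 + Z1)
Numerator: Z2 - Z1 = 1749.5 - 355.0 = 1394.5
Denominator: Z2 + Z1 = 1749.5 + 355.0 = 2104.5
R = 1394.5 / 2104.5 = 0.6626

0.6626


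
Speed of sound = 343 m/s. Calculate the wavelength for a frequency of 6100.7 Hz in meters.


Given values:
  c = 343 m/s, f = 6100.7 Hz
Formula: lambda = c / f
lambda = 343 / 6100.7
lambda = 0.0562

0.0562 m


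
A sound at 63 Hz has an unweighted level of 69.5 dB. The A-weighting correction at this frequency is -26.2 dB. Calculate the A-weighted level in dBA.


Given values:
  SPL = 69.5 dB
  A-weighting at 63 Hz = -26.2 dB
Formula: L_A = SPL + A_weight
L_A = 69.5 + (-26.2)
L_A = 43.3

43.3 dBA


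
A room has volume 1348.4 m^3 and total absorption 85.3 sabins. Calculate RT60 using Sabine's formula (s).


Given values:
  V = 1348.4 m^3
  A = 85.3 sabins
Formula: RT60 = 0.161 * V / A
Numerator: 0.161 * 1348.4 = 217.0924
RT60 = 217.0924 / 85.3 = 2.545

2.545 s


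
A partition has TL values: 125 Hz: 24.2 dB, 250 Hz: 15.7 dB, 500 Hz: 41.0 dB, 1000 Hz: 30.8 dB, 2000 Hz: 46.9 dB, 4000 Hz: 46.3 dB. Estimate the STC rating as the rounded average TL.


Given TL values at each frequency:
  125 Hz: 24.2 dB
  250 Hz: 15.7 dB
  500 Hz: 41.0 dB
  1000 Hz: 30.8 dB
  2000 Hz: 46.9 dB
  4000 Hz: 46.3 dB
Formula: STC ~ round(average of TL values)
Sum = 24.2 + 15.7 + 41.0 + 30.8 + 46.9 + 46.3 = 204.9
Average = 204.9 / 6 = 34.15
Rounded: 34

34


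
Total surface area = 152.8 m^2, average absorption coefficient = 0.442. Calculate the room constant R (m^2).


Given values:
  S = 152.8 m^2, alpha = 0.442
Formula: R = S * alpha / (1 - alpha)
Numerator: 152.8 * 0.442 = 67.5376
Denominator: 1 - 0.442 = 0.558
R = 67.5376 / 0.558 = 121.04

121.04 m^2


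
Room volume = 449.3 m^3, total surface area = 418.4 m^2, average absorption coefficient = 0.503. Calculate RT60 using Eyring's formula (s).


Given values:
  V = 449.3 m^3, S = 418.4 m^2, alpha = 0.503
Formula: RT60 = 0.161 * V / (-S * ln(1 - alpha))
Compute ln(1 - 0.503) = ln(0.497) = -0.699165
Denominator: -418.4 * -0.699165 = 292.5306
Numerator: 0.161 * 449.3 = 72.3373
RT60 = 72.3373 / 292.5306 = 0.247

0.247 s


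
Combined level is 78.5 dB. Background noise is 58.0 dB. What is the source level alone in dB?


Given values:
  L_total = 78.5 dB, L_bg = 58.0 dB
Formula: L_source = 10 * log10(10^(L_total/10) - 10^(L_bg/10))
Convert to linear:
  10^(78.5/10) = 70794578.4384
  10^(58.0/10) = 630957.3445
Difference: 70794578.4384 - 630957.3445 = 70163621.0939
L_source = 10 * log10(70163621.0939) = 78.46

78.46 dB


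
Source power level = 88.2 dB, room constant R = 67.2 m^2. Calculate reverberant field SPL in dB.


Given values:
  Lw = 88.2 dB, R = 67.2 m^2
Formula: SPL = Lw + 10 * log10(4 / R)
Compute 4 / R = 4 / 67.2 = 0.059524
Compute 10 * log10(0.059524) = -12.2531
SPL = 88.2 + (-12.2531) = 75.95

75.95 dB


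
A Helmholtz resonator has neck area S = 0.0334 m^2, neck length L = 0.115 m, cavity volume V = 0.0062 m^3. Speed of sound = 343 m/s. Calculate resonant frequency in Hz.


Given values:
  S = 0.0334 m^2, L = 0.115 m, V = 0.0062 m^3, c = 343 m/s
Formula: f = (c / (2*pi)) * sqrt(S / (V * L))
Compute V * L = 0.0062 * 0.115 = 0.000713
Compute S / (V * L) = 0.0334 / 0.000713 = 46.8443
Compute sqrt(46.8443) = 6.84429
Compute c / (2*pi) = 343 / 6.283185 = 54.590148
f = 54.590148 * 6.84429 = 373.63

373.63 Hz


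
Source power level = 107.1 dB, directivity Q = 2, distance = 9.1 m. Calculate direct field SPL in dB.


Given values:
  Lw = 107.1 dB, Q = 2, r = 9.1 m
Formula: SPL = Lw + 10 * log10(Q / (4 * pi * r^2))
Compute 4 * pi * r^2 = 4 * pi * 9.1^2 = 1040.6212
Compute Q / denom = 2 / 1040.6212 = 0.00192193
Compute 10 * log10(0.00192193) = -27.1626
SPL = 107.1 + (-27.1626) = 79.94

79.94 dB


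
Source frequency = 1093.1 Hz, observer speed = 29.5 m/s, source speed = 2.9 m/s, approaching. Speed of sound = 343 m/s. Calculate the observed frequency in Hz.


Given values:
  f_s = 1093.1 Hz, v_o = 29.5 m/s, v_s = 2.9 m/s
  Direction: approaching
Formula: f_o = f_s * (c + v_o) / (c - v_s)
Numerator: c + v_o = 343 + 29.5 = 372.5
Denominator: c - v_s = 343 - 2.9 = 340.1
f_o = 1093.1 * 372.5 / 340.1 = 1197.24

1197.24 Hz


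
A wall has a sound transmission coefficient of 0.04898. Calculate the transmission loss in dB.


Given values:
  tau = 0.04898
Formula: TL = 10 * log10(1 / tau)
Compute 1 / tau = 1 / 0.04898 = 20.4165
Compute log10(20.4165) = 1.309981
TL = 10 * 1.309981 = 13.1

13.1 dB


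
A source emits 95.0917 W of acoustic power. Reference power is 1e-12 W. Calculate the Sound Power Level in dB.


Given values:
  W = 95.0917 W
  W_ref = 1e-12 W
Formula: SWL = 10 * log10(W / W_ref)
Compute ratio: W / W_ref = 95091700000000
Compute log10: log10(95091700000000) = 13.978143
Multiply: SWL = 10 * 13.978143 = 139.78

139.78 dB


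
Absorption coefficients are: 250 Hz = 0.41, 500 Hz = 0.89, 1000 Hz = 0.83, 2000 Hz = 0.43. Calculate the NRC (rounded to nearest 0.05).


Given values:
  a_250 = 0.41, a_500 = 0.89
  a_1000 = 0.83, a_2000 = 0.43
Formula: NRC = (a250 + a500 + a1000 + a2000) / 4
Sum = 0.41 + 0.89 + 0.83 + 0.43 = 2.56
NRC = 2.56 / 4 = 0.64
Rounded to nearest 0.05: 0.65

0.65


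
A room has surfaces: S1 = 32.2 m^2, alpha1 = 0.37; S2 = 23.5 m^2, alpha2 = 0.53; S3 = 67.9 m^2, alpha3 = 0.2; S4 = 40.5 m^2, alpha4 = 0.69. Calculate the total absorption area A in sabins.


Given surfaces:
  Surface 1: 32.2 * 0.37 = 11.914
  Surface 2: 23.5 * 0.53 = 12.455
  Surface 3: 67.9 * 0.2 = 13.58
  Surface 4: 40.5 * 0.69 = 27.945
Formula: A = sum(Si * alpha_i)
A = 11.914 + 12.455 + 13.58 + 27.945
A = 65.89

65.89 sabins


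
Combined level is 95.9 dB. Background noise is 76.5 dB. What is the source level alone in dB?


Given values:
  L_total = 95.9 dB, L_bg = 76.5 dB
Formula: L_source = 10 * log10(10^(L_total/10) - 10^(L_bg/10))
Convert to linear:
  10^(95.9/10) = 3890451449.9428
  10^(76.5/10) = 44668359.2151
Difference: 3890451449.9428 - 44668359.2151 = 3845783090.7277
L_source = 10 * log10(3845783090.7277) = 95.85

95.85 dB


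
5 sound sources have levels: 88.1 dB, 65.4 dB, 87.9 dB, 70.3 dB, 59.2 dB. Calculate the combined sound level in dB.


Formula: L_total = 10 * log10( sum(10^(Li/10)) )
  Source 1: 10^(88.1/10) = 645654229.0347
  Source 2: 10^(65.4/10) = 3467368.5045
  Source 3: 10^(87.9/10) = 616595001.8615
  Source 4: 10^(70.3/10) = 10715193.0524
  Source 5: 10^(59.2/10) = 831763.7711
Sum of linear values = 1277263556.2242
L_total = 10 * log10(1277263556.2242) = 91.06

91.06 dB


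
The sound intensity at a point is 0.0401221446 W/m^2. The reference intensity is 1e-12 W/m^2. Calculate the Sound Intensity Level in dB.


Given values:
  I = 0.0401221446 W/m^2
  I_ref = 1e-12 W/m^2
Formula: SIL = 10 * log10(I / I_ref)
Compute ratio: I / I_ref = 40122144600
Compute log10: log10(40122144600) = 10.603384
Multiply: SIL = 10 * 10.603384 = 106.03

106.03 dB


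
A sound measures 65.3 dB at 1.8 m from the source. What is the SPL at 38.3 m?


Given values:
  SPL1 = 65.3 dB, r1 = 1.8 m, r2 = 38.3 m
Formula: SPL2 = SPL1 - 20 * log10(r2 / r1)
Compute ratio: r2 / r1 = 38.3 / 1.8 = 21.2778
Compute log10: log10(21.2778) = 1.327927
Compute drop: 20 * 1.327927 = 26.5585
SPL2 = 65.3 - 26.5585 = 38.74

38.74 dB


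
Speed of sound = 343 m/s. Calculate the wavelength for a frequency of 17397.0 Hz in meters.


Given values:
  c = 343 m/s, f = 17397.0 Hz
Formula: lambda = c / f
lambda = 343 / 17397.0
lambda = 0.0197

0.0197 m


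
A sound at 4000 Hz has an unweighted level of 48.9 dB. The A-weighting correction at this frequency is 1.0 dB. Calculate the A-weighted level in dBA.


Given values:
  SPL = 48.9 dB
  A-weighting at 4000 Hz = 1.0 dB
Formula: L_A = SPL + A_weight
L_A = 48.9 + (1.0)
L_A = 49.9

49.9 dBA


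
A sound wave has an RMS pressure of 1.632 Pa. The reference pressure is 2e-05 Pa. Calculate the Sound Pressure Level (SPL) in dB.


Given values:
  p = 1.632 Pa
  p_ref = 2e-05 Pa
Formula: SPL = 20 * log10(p / p_ref)
Compute ratio: p / p_ref = 1.632 / 2e-05 = 81600
Compute log10: log10(81600) = 4.91169
Multiply: SPL = 20 * 4.91169 = 98.23

98.23 dB


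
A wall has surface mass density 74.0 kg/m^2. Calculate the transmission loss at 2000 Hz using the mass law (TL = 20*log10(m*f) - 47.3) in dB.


Given values:
  m = 74.0 kg/m^2, f = 2000 Hz
Formula: TL = 20 * log10(m * f) - 47.3
Compute m * f = 74.0 * 2000 = 148000.0
Compute log10(148000.0) = 5.170262
Compute 20 * 5.170262 = 103.4052
TL = 103.4052 - 47.3 = 56.11

56.11 dB


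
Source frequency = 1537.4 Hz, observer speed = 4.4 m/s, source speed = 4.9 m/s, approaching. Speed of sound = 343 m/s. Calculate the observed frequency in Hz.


Given values:
  f_s = 1537.4 Hz, v_o = 4.4 m/s, v_s = 4.9 m/s
  Direction: approaching
Formula: f_o = f_s * (c + v_o) / (c - v_s)
Numerator: c + v_o = 343 + 4.4 = 347.4
Denominator: c - v_s = 343 - 4.9 = 338.1
f_o = 1537.4 * 347.4 / 338.1 = 1579.69

1579.69 Hz


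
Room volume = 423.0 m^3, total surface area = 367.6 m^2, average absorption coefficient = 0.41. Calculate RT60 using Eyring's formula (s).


Given values:
  V = 423.0 m^3, S = 367.6 m^2, alpha = 0.41
Formula: RT60 = 0.161 * V / (-S * ln(1 - alpha))
Compute ln(1 - 0.41) = ln(0.59) = -0.527633
Denominator: -367.6 * -0.527633 = 193.9579
Numerator: 0.161 * 423.0 = 68.103
RT60 = 68.103 / 193.9579 = 0.351

0.351 s


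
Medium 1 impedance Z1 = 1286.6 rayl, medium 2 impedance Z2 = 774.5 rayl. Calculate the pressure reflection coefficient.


Given values:
  Z1 = 1286.6 rayl, Z2 = 774.5 rayl
Formula: R = (Z2 - Z1) / (Z2 + Z1)
Numerator: Z2 - Z1 = 774.5 - 1286.6 = -512.1
Denominator: Z2 + Z1 = 774.5 + 1286.6 = 2061.1
R = -512.1 / 2061.1 = -0.2485

-0.2485


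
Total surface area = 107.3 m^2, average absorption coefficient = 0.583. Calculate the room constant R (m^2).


Given values:
  S = 107.3 m^2, alpha = 0.583
Formula: R = S * alpha / (1 - alpha)
Numerator: 107.3 * 0.583 = 62.5559
Denominator: 1 - 0.583 = 0.417
R = 62.5559 / 0.417 = 150.01

150.01 m^2


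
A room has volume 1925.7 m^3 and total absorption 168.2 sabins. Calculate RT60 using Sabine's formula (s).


Given values:
  V = 1925.7 m^3
  A = 168.2 sabins
Formula: RT60 = 0.161 * V / A
Numerator: 0.161 * 1925.7 = 310.0377
RT60 = 310.0377 / 168.2 = 1.843

1.843 s


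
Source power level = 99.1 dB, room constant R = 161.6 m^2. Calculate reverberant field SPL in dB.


Given values:
  Lw = 99.1 dB, R = 161.6 m^2
Formula: SPL = Lw + 10 * log10(4 / R)
Compute 4 / R = 4 / 161.6 = 0.024752
Compute 10 * log10(0.024752) = -16.0639
SPL = 99.1 + (-16.0639) = 83.04

83.04 dB


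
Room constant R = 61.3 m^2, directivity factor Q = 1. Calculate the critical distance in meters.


Given values:
  R = 61.3 m^2, Q = 1
Formula: d_c = 0.141 * sqrt(Q * R)
Compute Q * R = 1 * 61.3 = 61.3
Compute sqrt(61.3) = 7.8294
d_c = 0.141 * 7.8294 = 1.104

1.104 m


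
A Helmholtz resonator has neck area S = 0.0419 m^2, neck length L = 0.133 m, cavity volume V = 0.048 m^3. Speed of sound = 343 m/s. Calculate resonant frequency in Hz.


Given values:
  S = 0.0419 m^2, L = 0.133 m, V = 0.048 m^3, c = 343 m/s
Formula: f = (c / (2*pi)) * sqrt(S / (V * L))
Compute V * L = 0.048 * 0.133 = 0.006384
Compute S / (V * L) = 0.0419 / 0.006384 = 6.5633
Compute sqrt(6.5633) = 2.561894
Compute c / (2*pi) = 343 / 6.283185 = 54.590148
f = 54.590148 * 2.561894 = 139.85

139.85 Hz


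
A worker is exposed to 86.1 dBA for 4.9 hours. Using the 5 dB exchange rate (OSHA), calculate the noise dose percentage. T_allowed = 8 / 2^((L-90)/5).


Given values:
  L = 86.1 dBA, T = 4.9 hours
Formula: T_allowed = 8 / 2^((L - 90) / 5)
Compute exponent: (86.1 - 90) / 5 = -0.78
Compute 2^(-0.78) = 0.582367
T_allowed = 8 / 0.582367 = 13.737042 hours
Dose = (T / T_allowed) * 100
Dose = (4.9 / 13.737042) * 100 = 35.67

35.67 %


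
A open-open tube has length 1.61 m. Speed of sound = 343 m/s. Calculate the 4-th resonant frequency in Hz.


Given values:
  Tube type: open-open, L = 1.61 m, c = 343 m/s, n = 4
Formula: f_n = n * c / (2 * L)
Compute 2 * L = 2 * 1.61 = 3.22
f = 4 * 343 / 3.22
f = 426.09

426.09 Hz


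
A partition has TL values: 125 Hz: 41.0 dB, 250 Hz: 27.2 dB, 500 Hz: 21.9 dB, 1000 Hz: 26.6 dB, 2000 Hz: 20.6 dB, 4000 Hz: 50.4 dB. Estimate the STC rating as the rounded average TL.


Given TL values at each frequency:
  125 Hz: 41.0 dB
  250 Hz: 27.2 dB
  500 Hz: 21.9 dB
  1000 Hz: 26.6 dB
  2000 Hz: 20.6 dB
  4000 Hz: 50.4 dB
Formula: STC ~ round(average of TL values)
Sum = 41.0 + 27.2 + 21.9 + 26.6 + 20.6 + 50.4 = 187.7
Average = 187.7 / 6 = 31.28
Rounded: 31

31


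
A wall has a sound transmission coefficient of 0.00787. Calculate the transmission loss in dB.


Given values:
  tau = 0.00787
Formula: TL = 10 * log10(1 / tau)
Compute 1 / tau = 1 / 0.00787 = 127.0648
Compute log10(127.0648) = 2.104025
TL = 10 * 2.104025 = 21.04

21.04 dB


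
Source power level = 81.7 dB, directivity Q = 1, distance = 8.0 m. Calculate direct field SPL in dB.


Given values:
  Lw = 81.7 dB, Q = 1, r = 8.0 m
Formula: SPL = Lw + 10 * log10(Q / (4 * pi * r^2))
Compute 4 * pi * r^2 = 4 * pi * 8.0^2 = 804.2477
Compute Q / denom = 1 / 804.2477 = 0.0012434
Compute 10 * log10(0.0012434) = -29.0539
SPL = 81.7 + (-29.0539) = 52.65

52.65 dB


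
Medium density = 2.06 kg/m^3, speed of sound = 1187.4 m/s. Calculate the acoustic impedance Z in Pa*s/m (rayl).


Given values:
  rho = 2.06 kg/m^3
  c = 1187.4 m/s
Formula: Z = rho * c
Z = 2.06 * 1187.4
Z = 2446.04

2446.04 rayl


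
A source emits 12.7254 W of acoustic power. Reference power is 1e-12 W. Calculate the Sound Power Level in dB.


Given values:
  W = 12.7254 W
  W_ref = 1e-12 W
Formula: SWL = 10 * log10(W / W_ref)
Compute ratio: W / W_ref = 12725400000000
Compute log10: log10(12725400000000) = 13.104671
Multiply: SWL = 10 * 13.104671 = 131.05

131.05 dB


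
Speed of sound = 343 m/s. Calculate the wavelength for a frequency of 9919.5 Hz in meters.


Given values:
  c = 343 m/s, f = 9919.5 Hz
Formula: lambda = c / f
lambda = 343 / 9919.5
lambda = 0.0346

0.0346 m


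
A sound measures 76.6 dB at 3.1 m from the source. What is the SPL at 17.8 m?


Given values:
  SPL1 = 76.6 dB, r1 = 3.1 m, r2 = 17.8 m
Formula: SPL2 = SPL1 - 20 * log10(r2 / r1)
Compute ratio: r2 / r1 = 17.8 / 3.1 = 5.7419
Compute log10: log10(5.7419) = 0.759056
Compute drop: 20 * 0.759056 = 15.1811
SPL2 = 76.6 - 15.1811 = 61.42

61.42 dB


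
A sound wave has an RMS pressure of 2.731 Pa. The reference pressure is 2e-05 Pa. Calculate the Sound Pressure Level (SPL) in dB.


Given values:
  p = 2.731 Pa
  p_ref = 2e-05 Pa
Formula: SPL = 20 * log10(p / p_ref)
Compute ratio: p / p_ref = 2.731 / 2e-05 = 136550
Compute log10: log10(136550) = 5.135292
Multiply: SPL = 20 * 5.135292 = 102.71

102.71 dB


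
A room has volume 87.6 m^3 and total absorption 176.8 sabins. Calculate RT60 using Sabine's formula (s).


Given values:
  V = 87.6 m^3
  A = 176.8 sabins
Formula: RT60 = 0.161 * V / A
Numerator: 0.161 * 87.6 = 14.1036
RT60 = 14.1036 / 176.8 = 0.08

0.08 s


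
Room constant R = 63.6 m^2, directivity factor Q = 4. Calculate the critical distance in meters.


Given values:
  R = 63.6 m^2, Q = 4
Formula: d_c = 0.141 * sqrt(Q * R)
Compute Q * R = 4 * 63.6 = 254.4
Compute sqrt(254.4) = 15.9499
d_c = 0.141 * 15.9499 = 2.249

2.249 m


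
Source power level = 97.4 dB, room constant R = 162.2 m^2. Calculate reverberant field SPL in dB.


Given values:
  Lw = 97.4 dB, R = 162.2 m^2
Formula: SPL = Lw + 10 * log10(4 / R)
Compute 4 / R = 4 / 162.2 = 0.024661
Compute 10 * log10(0.024661) = -16.0799
SPL = 97.4 + (-16.0799) = 81.32

81.32 dB


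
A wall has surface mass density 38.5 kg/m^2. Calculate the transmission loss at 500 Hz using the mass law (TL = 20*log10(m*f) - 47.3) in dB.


Given values:
  m = 38.5 kg/m^2, f = 500 Hz
Formula: TL = 20 * log10(m * f) - 47.3
Compute m * f = 38.5 * 500 = 19250.0
Compute log10(19250.0) = 4.284431
Compute 20 * 4.284431 = 85.6886
TL = 85.6886 - 47.3 = 38.39

38.39 dB


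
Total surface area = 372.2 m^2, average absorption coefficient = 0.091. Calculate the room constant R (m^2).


Given values:
  S = 372.2 m^2, alpha = 0.091
Formula: R = S * alpha / (1 - alpha)
Numerator: 372.2 * 0.091 = 33.8702
Denominator: 1 - 0.091 = 0.909
R = 33.8702 / 0.909 = 37.26

37.26 m^2


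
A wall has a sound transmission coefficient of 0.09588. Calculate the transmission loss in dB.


Given values:
  tau = 0.09588
Formula: TL = 10 * log10(1 / tau)
Compute 1 / tau = 1 / 0.09588 = 10.4297
Compute log10(10.4297) = 1.018272
TL = 10 * 1.018272 = 10.18

10.18 dB


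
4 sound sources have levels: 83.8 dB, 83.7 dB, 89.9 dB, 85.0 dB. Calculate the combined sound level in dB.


Formula: L_total = 10 * log10( sum(10^(Li/10)) )
  Source 1: 10^(83.8/10) = 239883291.9019
  Source 2: 10^(83.7/10) = 234422881.532
  Source 3: 10^(89.9/10) = 977237220.9558
  Source 4: 10^(85.0/10) = 316227766.0168
Sum of linear values = 1767771160.4065
L_total = 10 * log10(1767771160.4065) = 92.47

92.47 dB


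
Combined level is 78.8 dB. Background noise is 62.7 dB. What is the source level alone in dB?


Given values:
  L_total = 78.8 dB, L_bg = 62.7 dB
Formula: L_source = 10 * log10(10^(L_total/10) - 10^(L_bg/10))
Convert to linear:
  10^(78.8/10) = 75857757.5029
  10^(62.7/10) = 1862087.1367
Difference: 75857757.5029 - 1862087.1367 = 73995670.3662
L_source = 10 * log10(73995670.3662) = 78.69

78.69 dB


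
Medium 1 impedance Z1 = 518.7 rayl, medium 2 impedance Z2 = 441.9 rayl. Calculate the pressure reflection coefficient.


Given values:
  Z1 = 518.7 rayl, Z2 = 441.9 rayl
Formula: R = (Z2 - Z1) / (Z2 + Z1)
Numerator: Z2 - Z1 = 441.9 - 518.7 = -76.8
Denominator: Z2 + Z1 = 441.9 + 518.7 = 960.6
R = -76.8 / 960.6 = -0.08

-0.08


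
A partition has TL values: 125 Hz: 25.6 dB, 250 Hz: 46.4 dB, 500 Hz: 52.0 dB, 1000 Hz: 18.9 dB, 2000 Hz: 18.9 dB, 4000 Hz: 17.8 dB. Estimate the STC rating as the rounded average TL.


Given TL values at each frequency:
  125 Hz: 25.6 dB
  250 Hz: 46.4 dB
  500 Hz: 52.0 dB
  1000 Hz: 18.9 dB
  2000 Hz: 18.9 dB
  4000 Hz: 17.8 dB
Formula: STC ~ round(average of TL values)
Sum = 25.6 + 46.4 + 52.0 + 18.9 + 18.9 + 17.8 = 179.6
Average = 179.6 / 6 = 29.93
Rounded: 30

30


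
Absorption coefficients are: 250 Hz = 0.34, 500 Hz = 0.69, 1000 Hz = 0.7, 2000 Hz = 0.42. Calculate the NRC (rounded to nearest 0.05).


Given values:
  a_250 = 0.34, a_500 = 0.69
  a_1000 = 0.7, a_2000 = 0.42
Formula: NRC = (a250 + a500 + a1000 + a2000) / 4
Sum = 0.34 + 0.69 + 0.7 + 0.42 = 2.15
NRC = 2.15 / 4 = 0.5375
Rounded to nearest 0.05: 0.55

0.55


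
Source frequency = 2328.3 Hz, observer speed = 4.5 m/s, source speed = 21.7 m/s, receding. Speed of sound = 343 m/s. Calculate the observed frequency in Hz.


Given values:
  f_s = 2328.3 Hz, v_o = 4.5 m/s, v_s = 21.7 m/s
  Direction: receding
Formula: f_o = f_s * (c - v_o) / (c + v_s)
Numerator: c - v_o = 343 - 4.5 = 338.5
Denominator: c + v_s = 343 + 21.7 = 364.7
f_o = 2328.3 * 338.5 / 364.7 = 2161.04

2161.04 Hz


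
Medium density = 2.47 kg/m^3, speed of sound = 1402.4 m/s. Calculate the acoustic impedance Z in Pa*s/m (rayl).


Given values:
  rho = 2.47 kg/m^3
  c = 1402.4 m/s
Formula: Z = rho * c
Z = 2.47 * 1402.4
Z = 3463.93

3463.93 rayl


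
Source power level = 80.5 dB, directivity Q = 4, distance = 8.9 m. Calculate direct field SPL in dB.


Given values:
  Lw = 80.5 dB, Q = 4, r = 8.9 m
Formula: SPL = Lw + 10 * log10(Q / (4 * pi * r^2))
Compute 4 * pi * r^2 = 4 * pi * 8.9^2 = 995.3822
Compute Q / denom = 4 / 995.3822 = 0.00401856
Compute 10 * log10(0.00401856) = -23.9593
SPL = 80.5 + (-23.9593) = 56.54

56.54 dB


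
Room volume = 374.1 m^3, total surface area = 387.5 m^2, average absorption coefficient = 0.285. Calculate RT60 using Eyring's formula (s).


Given values:
  V = 374.1 m^3, S = 387.5 m^2, alpha = 0.285
Formula: RT60 = 0.161 * V / (-S * ln(1 - alpha))
Compute ln(1 - 0.285) = ln(0.715) = -0.335473
Denominator: -387.5 * -0.335473 = 129.9958
Numerator: 0.161 * 374.1 = 60.2301
RT60 = 60.2301 / 129.9958 = 0.463

0.463 s


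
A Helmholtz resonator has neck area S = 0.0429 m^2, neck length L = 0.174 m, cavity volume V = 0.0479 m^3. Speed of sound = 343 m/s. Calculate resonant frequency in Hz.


Given values:
  S = 0.0429 m^2, L = 0.174 m, V = 0.0479 m^3, c = 343 m/s
Formula: f = (c / (2*pi)) * sqrt(S / (V * L))
Compute V * L = 0.0479 * 0.174 = 0.0083346
Compute S / (V * L) = 0.0429 / 0.0083346 = 5.1472
Compute sqrt(5.1472) = 2.268744
Compute c / (2*pi) = 343 / 6.283185 = 54.590148
f = 54.590148 * 2.268744 = 123.85

123.85 Hz


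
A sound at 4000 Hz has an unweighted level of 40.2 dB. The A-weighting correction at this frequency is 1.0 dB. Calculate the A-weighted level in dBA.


Given values:
  SPL = 40.2 dB
  A-weighting at 4000 Hz = 1.0 dB
Formula: L_A = SPL + A_weight
L_A = 40.2 + (1.0)
L_A = 41.2

41.2 dBA


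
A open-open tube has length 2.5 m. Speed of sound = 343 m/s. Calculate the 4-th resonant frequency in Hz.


Given values:
  Tube type: open-open, L = 2.5 m, c = 343 m/s, n = 4
Formula: f_n = n * c / (2 * L)
Compute 2 * L = 2 * 2.5 = 5.0
f = 4 * 343 / 5.0
f = 274.4

274.4 Hz


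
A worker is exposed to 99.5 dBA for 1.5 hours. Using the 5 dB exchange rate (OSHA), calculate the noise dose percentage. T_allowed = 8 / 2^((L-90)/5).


Given values:
  L = 99.5 dBA, T = 1.5 hours
Formula: T_allowed = 8 / 2^((L - 90) / 5)
Compute exponent: (99.5 - 90) / 5 = 1.9
Compute 2^(1.9) = 3.732132
T_allowed = 8 / 3.732132 = 2.143547 hours
Dose = (T / T_allowed) * 100
Dose = (1.5 / 2.143547) * 100 = 69.98

69.98 %


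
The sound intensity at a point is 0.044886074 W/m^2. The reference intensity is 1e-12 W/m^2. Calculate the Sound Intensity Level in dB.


Given values:
  I = 0.044886074 W/m^2
  I_ref = 1e-12 W/m^2
Formula: SIL = 10 * log10(I / I_ref)
Compute ratio: I / I_ref = 44886074000
Compute log10: log10(44886074000) = 10.652112
Multiply: SIL = 10 * 10.652112 = 106.52

106.52 dB


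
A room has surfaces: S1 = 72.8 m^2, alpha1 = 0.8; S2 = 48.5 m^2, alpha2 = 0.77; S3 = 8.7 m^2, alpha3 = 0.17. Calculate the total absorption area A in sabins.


Given surfaces:
  Surface 1: 72.8 * 0.8 = 58.24
  Surface 2: 48.5 * 0.77 = 37.345
  Surface 3: 8.7 * 0.17 = 1.479
Formula: A = sum(Si * alpha_i)
A = 58.24 + 37.345 + 1.479
A = 97.06

97.06 sabins


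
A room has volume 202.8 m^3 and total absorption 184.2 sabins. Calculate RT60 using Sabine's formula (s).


Given values:
  V = 202.8 m^3
  A = 184.2 sabins
Formula: RT60 = 0.161 * V / A
Numerator: 0.161 * 202.8 = 32.6508
RT60 = 32.6508 / 184.2 = 0.177

0.177 s


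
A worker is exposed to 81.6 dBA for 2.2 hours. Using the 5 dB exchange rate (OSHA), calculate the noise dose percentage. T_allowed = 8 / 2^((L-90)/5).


Given values:
  L = 81.6 dBA, T = 2.2 hours
Formula: T_allowed = 8 / 2^((L - 90) / 5)
Compute exponent: (81.6 - 90) / 5 = -1.68
Compute 2^(-1.68) = 0.312083
T_allowed = 8 / 0.312083 = 25.634206 hours
Dose = (T / T_allowed) * 100
Dose = (2.2 / 25.634206) * 100 = 8.58

8.58 %


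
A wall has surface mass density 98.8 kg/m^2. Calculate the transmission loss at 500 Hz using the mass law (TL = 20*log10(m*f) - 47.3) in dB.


Given values:
  m = 98.8 kg/m^2, f = 500 Hz
Formula: TL = 20 * log10(m * f) - 47.3
Compute m * f = 98.8 * 500 = 49400.0
Compute log10(49400.0) = 4.693727
Compute 20 * 4.693727 = 93.8745
TL = 93.8745 - 47.3 = 46.57

46.57 dB


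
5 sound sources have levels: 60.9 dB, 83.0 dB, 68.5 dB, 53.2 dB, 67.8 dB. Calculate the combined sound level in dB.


Formula: L_total = 10 * log10( sum(10^(Li/10)) )
  Source 1: 10^(60.9/10) = 1230268.7708
  Source 2: 10^(83.0/10) = 199526231.4969
  Source 3: 10^(68.5/10) = 7079457.8438
  Source 4: 10^(53.2/10) = 208929.6131
  Source 5: 10^(67.8/10) = 6025595.8607
Sum of linear values = 214070483.5853
L_total = 10 * log10(214070483.5853) = 83.31

83.31 dB


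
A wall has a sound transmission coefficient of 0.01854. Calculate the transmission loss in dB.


Given values:
  tau = 0.01854
Formula: TL = 10 * log10(1 / tau)
Compute 1 / tau = 1 / 0.01854 = 53.9374
Compute log10(53.9374) = 1.73189
TL = 10 * 1.73189 = 17.32

17.32 dB


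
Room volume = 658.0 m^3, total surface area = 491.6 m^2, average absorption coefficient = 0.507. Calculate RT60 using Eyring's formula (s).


Given values:
  V = 658.0 m^3, S = 491.6 m^2, alpha = 0.507
Formula: RT60 = 0.161 * V / (-S * ln(1 - alpha))
Compute ln(1 - 0.507) = ln(0.493) = -0.707246
Denominator: -491.6 * -0.707246 = 347.6821
Numerator: 0.161 * 658.0 = 105.938
RT60 = 105.938 / 347.6821 = 0.305

0.305 s


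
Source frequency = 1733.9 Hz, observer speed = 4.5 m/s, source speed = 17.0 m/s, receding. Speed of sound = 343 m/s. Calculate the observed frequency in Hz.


Given values:
  f_s = 1733.9 Hz, v_o = 4.5 m/s, v_s = 17.0 m/s
  Direction: receding
Formula: f_o = f_s * (c - v_o) / (c + v_s)
Numerator: c - v_o = 343 - 4.5 = 338.5
Denominator: c + v_s = 343 + 17.0 = 360.0
f_o = 1733.9 * 338.5 / 360.0 = 1630.35

1630.35 Hz


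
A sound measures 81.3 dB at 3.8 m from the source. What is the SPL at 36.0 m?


Given values:
  SPL1 = 81.3 dB, r1 = 3.8 m, r2 = 36.0 m
Formula: SPL2 = SPL1 - 20 * log10(r2 / r1)
Compute ratio: r2 / r1 = 36.0 / 3.8 = 9.4737
Compute log10: log10(9.4737) = 0.97652
Compute drop: 20 * 0.97652 = 19.5304
SPL2 = 81.3 - 19.5304 = 61.77

61.77 dB


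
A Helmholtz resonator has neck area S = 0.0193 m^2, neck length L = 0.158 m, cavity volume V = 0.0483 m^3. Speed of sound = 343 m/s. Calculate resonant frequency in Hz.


Given values:
  S = 0.0193 m^2, L = 0.158 m, V = 0.0483 m^3, c = 343 m/s
Formula: f = (c / (2*pi)) * sqrt(S / (V * L))
Compute V * L = 0.0483 * 0.158 = 0.0076314
Compute S / (V * L) = 0.0193 / 0.0076314 = 2.529
Compute sqrt(2.529) = 1.590283
Compute c / (2*pi) = 343 / 6.283185 = 54.590148
f = 54.590148 * 1.590283 = 86.81

86.81 Hz


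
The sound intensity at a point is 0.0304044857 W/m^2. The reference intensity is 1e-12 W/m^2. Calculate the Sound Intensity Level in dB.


Given values:
  I = 0.0304044857 W/m^2
  I_ref = 1e-12 W/m^2
Formula: SIL = 10 * log10(I / I_ref)
Compute ratio: I / I_ref = 30404485700
Compute log10: log10(30404485700) = 10.482938
Multiply: SIL = 10 * 10.482938 = 104.83

104.83 dB


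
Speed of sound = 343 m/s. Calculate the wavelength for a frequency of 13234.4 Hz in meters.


Given values:
  c = 343 m/s, f = 13234.4 Hz
Formula: lambda = c / f
lambda = 343 / 13234.4
lambda = 0.0259

0.0259 m


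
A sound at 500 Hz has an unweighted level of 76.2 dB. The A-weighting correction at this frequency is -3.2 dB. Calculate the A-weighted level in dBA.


Given values:
  SPL = 76.2 dB
  A-weighting at 500 Hz = -3.2 dB
Formula: L_A = SPL + A_weight
L_A = 76.2 + (-3.2)
L_A = 73.0

73.0 dBA


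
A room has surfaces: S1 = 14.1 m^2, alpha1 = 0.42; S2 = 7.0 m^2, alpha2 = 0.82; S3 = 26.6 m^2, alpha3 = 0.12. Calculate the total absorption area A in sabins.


Given surfaces:
  Surface 1: 14.1 * 0.42 = 5.922
  Surface 2: 7.0 * 0.82 = 5.74
  Surface 3: 26.6 * 0.12 = 3.192
Formula: A = sum(Si * alpha_i)
A = 5.922 + 5.74 + 3.192
A = 14.85

14.85 sabins


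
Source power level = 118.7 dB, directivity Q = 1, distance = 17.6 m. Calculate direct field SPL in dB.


Given values:
  Lw = 118.7 dB, Q = 1, r = 17.6 m
Formula: SPL = Lw + 10 * log10(Q / (4 * pi * r^2))
Compute 4 * pi * r^2 = 4 * pi * 17.6^2 = 3892.559
Compute Q / denom = 1 / 3892.559 = 0.0002569
Compute 10 * log10(0.0002569) = -35.9024
SPL = 118.7 + (-35.9024) = 82.8

82.8 dB


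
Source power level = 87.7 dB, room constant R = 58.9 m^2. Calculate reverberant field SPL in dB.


Given values:
  Lw = 87.7 dB, R = 58.9 m^2
Formula: SPL = Lw + 10 * log10(4 / R)
Compute 4 / R = 4 / 58.9 = 0.067912
Compute 10 * log10(0.067912) = -11.6805
SPL = 87.7 + (-11.6805) = 76.02

76.02 dB


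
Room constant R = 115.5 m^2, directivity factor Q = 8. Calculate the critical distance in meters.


Given values:
  R = 115.5 m^2, Q = 8
Formula: d_c = 0.141 * sqrt(Q * R)
Compute Q * R = 8 * 115.5 = 924.0
Compute sqrt(924.0) = 30.3974
d_c = 0.141 * 30.3974 = 4.286

4.286 m


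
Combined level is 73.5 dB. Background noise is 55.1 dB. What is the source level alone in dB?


Given values:
  L_total = 73.5 dB, L_bg = 55.1 dB
Formula: L_source = 10 * log10(10^(L_total/10) - 10^(L_bg/10))
Convert to linear:
  10^(73.5/10) = 22387211.3857
  10^(55.1/10) = 323593.6569
Difference: 22387211.3857 - 323593.6569 = 22063617.7288
L_source = 10 * log10(22063617.7288) = 73.44

73.44 dB


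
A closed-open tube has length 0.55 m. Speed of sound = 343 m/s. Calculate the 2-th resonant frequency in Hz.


Given values:
  Tube type: closed-open, L = 0.55 m, c = 343 m/s, n = 2
Formula: f_n = (2n - 1) * c / (4 * L)
Compute 2n - 1 = 2*2 - 1 = 3
Compute 4 * L = 4 * 0.55 = 2.2
f = 3 * 343 / 2.2
f = 467.73

467.73 Hz


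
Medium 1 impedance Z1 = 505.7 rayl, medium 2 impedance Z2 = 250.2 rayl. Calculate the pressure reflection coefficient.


Given values:
  Z1 = 505.7 rayl, Z2 = 250.2 rayl
Formula: R = (Z2 - Z1) / (Z2 + Z1)
Numerator: Z2 - Z1 = 250.2 - 505.7 = -255.5
Denominator: Z2 + Z1 = 250.2 + 505.7 = 755.9
R = -255.5 / 755.9 = -0.338

-0.338


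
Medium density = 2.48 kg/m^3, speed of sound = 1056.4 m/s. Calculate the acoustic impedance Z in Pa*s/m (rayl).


Given values:
  rho = 2.48 kg/m^3
  c = 1056.4 m/s
Formula: Z = rho * c
Z = 2.48 * 1056.4
Z = 2619.87

2619.87 rayl


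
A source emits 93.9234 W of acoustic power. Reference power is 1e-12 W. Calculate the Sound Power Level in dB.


Given values:
  W = 93.9234 W
  W_ref = 1e-12 W
Formula: SWL = 10 * log10(W / W_ref)
Compute ratio: W / W_ref = 93923400000000
Compute log10: log10(93923400000000) = 13.972774
Multiply: SWL = 10 * 13.972774 = 139.73

139.73 dB


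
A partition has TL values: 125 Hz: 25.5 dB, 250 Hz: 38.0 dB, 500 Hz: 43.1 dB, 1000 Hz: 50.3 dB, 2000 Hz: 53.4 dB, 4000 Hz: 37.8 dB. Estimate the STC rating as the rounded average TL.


Given TL values at each frequency:
  125 Hz: 25.5 dB
  250 Hz: 38.0 dB
  500 Hz: 43.1 dB
  1000 Hz: 50.3 dB
  2000 Hz: 53.4 dB
  4000 Hz: 37.8 dB
Formula: STC ~ round(average of TL values)
Sum = 25.5 + 38.0 + 43.1 + 50.3 + 53.4 + 37.8 = 248.1
Average = 248.1 / 6 = 41.35
Rounded: 41

41


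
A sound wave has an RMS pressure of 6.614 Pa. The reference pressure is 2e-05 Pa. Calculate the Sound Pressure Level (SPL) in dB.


Given values:
  p = 6.614 Pa
  p_ref = 2e-05 Pa
Formula: SPL = 20 * log10(p / p_ref)
Compute ratio: p / p_ref = 6.614 / 2e-05 = 330700
Compute log10: log10(330700) = 5.519434
Multiply: SPL = 20 * 5.519434 = 110.39

110.39 dB


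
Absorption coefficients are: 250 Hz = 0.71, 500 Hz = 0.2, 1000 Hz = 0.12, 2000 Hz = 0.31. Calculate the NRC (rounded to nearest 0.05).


Given values:
  a_250 = 0.71, a_500 = 0.2
  a_1000 = 0.12, a_2000 = 0.31
Formula: NRC = (a250 + a500 + a1000 + a2000) / 4
Sum = 0.71 + 0.2 + 0.12 + 0.31 = 1.34
NRC = 1.34 / 4 = 0.335
Rounded to nearest 0.05: 0.35

0.35
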